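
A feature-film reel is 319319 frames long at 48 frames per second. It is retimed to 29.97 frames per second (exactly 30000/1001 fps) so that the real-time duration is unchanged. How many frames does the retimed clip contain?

Target frames = source frames × (target rate / source rate) = 319319 × (30000/1001)/(48) = 319319 × 625/1001 = 199375.

199375 frames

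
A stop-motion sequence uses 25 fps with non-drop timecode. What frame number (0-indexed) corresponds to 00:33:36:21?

50421

Total seconds to the label: (0 × 3600 + 33 × 60 + 36) = 2016.
Frame index = 2016 × 25 + 21 = 50421.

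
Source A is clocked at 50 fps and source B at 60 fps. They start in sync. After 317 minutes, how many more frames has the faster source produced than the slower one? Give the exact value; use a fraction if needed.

190200 frames

317 min = 19020 s.
A emits 50 × 19020 = 951000 frames; B emits 60 × 19020 = 1141200.
Difference = 190200 frames; B is ahead of A.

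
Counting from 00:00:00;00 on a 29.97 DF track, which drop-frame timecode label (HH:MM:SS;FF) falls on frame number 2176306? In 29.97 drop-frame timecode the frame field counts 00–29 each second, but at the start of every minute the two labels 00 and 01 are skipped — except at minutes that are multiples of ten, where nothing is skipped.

Ten DF minutes hold 17982 frames, so frame 2176306 lies in block 121 (frames 2175822–2193803) with 484 frames into that block.
The block's first minute is 1800 frames and the rest 1798 each; 484 frames reaches minute 0, so 121 × 18 + 0 × 2 = 2178 labels have been skipped so far.
Adding those back, label number 2176306 + 2178 = 2178484 at 30 labels/s is 72616 s + 4 f = 20 h 10 min 16 s frame 4, i.e. 20:10:16;04.

20:10:16;04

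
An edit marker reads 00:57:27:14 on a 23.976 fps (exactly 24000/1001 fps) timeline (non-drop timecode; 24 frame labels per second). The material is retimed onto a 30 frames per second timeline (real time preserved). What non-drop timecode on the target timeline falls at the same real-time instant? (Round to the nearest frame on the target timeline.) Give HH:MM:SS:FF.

00:57:31:01

Source frame index: (0×3600 + 57×60 + 27) × 24 + 14 = 82742.
Real time: 82742 / (24000/1001) = 41412371/12000 s.
Target frame: (41412371/12000) × (30) = 41412371/400 ≈ 103530.928 → 103531.
At 30 labels/s: frame 103531 → 00:57:31:01.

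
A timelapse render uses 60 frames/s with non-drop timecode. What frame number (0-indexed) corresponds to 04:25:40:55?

956455

Total seconds to the label: (4 × 3600 + 25 × 60 + 40) = 15940.
Frame index = 15940 × 60 + 55 = 956455.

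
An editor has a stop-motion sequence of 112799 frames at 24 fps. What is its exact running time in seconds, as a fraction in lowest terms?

Running time = 112799 ÷ (24) = 112799 × 1/24 = 112799/24 s.

112799/24 seconds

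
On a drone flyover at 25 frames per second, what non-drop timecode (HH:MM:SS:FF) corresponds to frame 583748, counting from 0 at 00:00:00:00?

06:29:09:23

583748 ÷ 25 = 23349 full seconds, remainder 23 frames.
23349 s = 6 h 29 min 9 s.
Timecode: 06:29:09:23.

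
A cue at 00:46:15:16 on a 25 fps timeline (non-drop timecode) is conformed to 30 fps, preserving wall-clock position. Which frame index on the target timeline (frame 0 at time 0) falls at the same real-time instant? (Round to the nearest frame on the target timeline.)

Source frame index: (0×3600 + 46×60 + 15) × 25 + 16 = 69391.
Real time: 69391 / (25) = 69391/25 s.
Target frame: (69391/25) × (30) = 416346/5 ≈ 83269.200 → 83269.

frame 83269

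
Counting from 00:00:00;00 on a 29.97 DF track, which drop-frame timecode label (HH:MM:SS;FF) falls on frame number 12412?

Ten DF minutes hold 17982 frames, so frame 12412 lies in block 0 (frames 0–17981) with 12412 frames into that block.
The block's first minute is 1800 frames and the rest 1798 each; 12412 frames reaches minute 6, so 0 × 18 + 6 × 2 = 12 labels have been skipped so far.
Adding those back, label number 12412 + 12 = 12424 at 30 labels/s is 414 s + 4 f = 0 h 6 min 54 s frame 4, i.e. 00:06:54;04.

00:06:54;04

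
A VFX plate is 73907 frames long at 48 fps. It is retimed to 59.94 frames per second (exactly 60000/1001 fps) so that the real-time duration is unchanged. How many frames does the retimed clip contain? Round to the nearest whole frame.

Frames at target rate = 73907 × (60000/1001) / (48) = 92383750/1001 ≈ 92291.459.
Nearest whole frame: 92291.

92291 frames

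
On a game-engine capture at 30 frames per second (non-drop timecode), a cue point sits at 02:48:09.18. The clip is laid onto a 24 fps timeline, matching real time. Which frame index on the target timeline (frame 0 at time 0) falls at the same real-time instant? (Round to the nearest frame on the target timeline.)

frame 242150

Source frame index: (2×3600 + 48×60 + 9) × 30 + 18 = 302688.
Real time: 302688 / (30) = 50448/5 s.
Target frame: (50448/5) × (24) = 1210752/5 ≈ 242150.400 → 242150.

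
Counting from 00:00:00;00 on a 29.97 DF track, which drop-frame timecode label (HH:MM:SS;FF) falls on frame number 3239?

00:01:48;01

Ten DF minutes hold 17982 frames, so frame 3239 lies in block 0 (frames 0–17981) with 3239 frames into that block.
The block's first minute is 1800 frames and the rest 1798 each; 3239 frames reaches minute 1, so 0 × 18 + 1 × 2 = 2 labels have been skipped so far.
Adding those back, label number 3239 + 2 = 3241 at 30 labels/s is 108 s + 1 f = 0 h 1 min 48 s frame 1, i.e. 00:01:48;01.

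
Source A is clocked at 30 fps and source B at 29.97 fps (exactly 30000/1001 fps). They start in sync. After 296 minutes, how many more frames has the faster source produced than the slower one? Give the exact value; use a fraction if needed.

296 min = 17760 s.
A emits 30 × 17760 = 532800 frames; B emits 30000/1001 × 17760 = 532800000/1001.
Difference = 532800/1001 frames (≈ 532.2677); B is behind A.

532800/1001 frames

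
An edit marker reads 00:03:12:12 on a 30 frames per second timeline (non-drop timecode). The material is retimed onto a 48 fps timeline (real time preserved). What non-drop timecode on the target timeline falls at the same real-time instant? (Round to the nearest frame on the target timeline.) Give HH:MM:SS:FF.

Source frame index: (0×3600 + 3×60 + 12) × 30 + 12 = 5772.
Real time: 5772 / (30) = 962/5 s.
Target frame: (962/5) × (48) = 46176/5 ≈ 9235.200 → 9235.
At 48 labels/s: frame 9235 → 00:03:12:19.

00:03:12:19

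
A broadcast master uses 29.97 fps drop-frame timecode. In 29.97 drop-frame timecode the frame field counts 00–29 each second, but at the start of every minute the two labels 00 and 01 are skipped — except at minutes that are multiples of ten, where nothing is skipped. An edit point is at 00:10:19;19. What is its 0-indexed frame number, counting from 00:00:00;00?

18571

Complete 10-minute blocks: 1, each 17982 frames → 17982.
Remaining 0 whole minutes in the current block: 0 frames.
Within the current minute: 19 × 30 + 19 = 589. Total = 17982 + 0 + 589 = 18571.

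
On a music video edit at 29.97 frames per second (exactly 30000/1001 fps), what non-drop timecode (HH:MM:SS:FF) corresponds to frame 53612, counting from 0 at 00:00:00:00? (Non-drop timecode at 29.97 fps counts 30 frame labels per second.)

53612 ÷ 30 = 1787 full seconds, remainder 2 frames.
1787 s = 0 h 29 min 47 s.
Timecode: 00:29:47:02.

00:29:47:02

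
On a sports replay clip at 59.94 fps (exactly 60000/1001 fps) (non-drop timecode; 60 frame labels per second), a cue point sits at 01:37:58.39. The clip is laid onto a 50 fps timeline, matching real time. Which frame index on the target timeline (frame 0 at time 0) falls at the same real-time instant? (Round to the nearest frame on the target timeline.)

Source frame index: (1×3600 + 37×60 + 58) × 60 + 39 = 352719.
Real time: 352719 / (60000/1001) = 117690573/20000 s.
Target frame: (117690573/20000) × (50) = 117690573/400 ≈ 294226.432 → 294226.

frame 294226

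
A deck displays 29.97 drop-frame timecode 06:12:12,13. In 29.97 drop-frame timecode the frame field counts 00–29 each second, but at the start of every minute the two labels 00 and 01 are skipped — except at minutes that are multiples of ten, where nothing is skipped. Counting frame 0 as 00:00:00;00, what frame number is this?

669303

As if non-drop at 30 labels/s: (6 × 3600 + 12 × 60 + 12) × 30 + 13 = 669973.
Minute boundaries passed: 372; those not divisible by 10: 372 − 37 = 335; dropped labels = 2 × 335 = 670.
Actual frame index = 669973 − 670 = 669303.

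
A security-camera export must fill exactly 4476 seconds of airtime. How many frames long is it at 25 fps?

Frames = 4476 × 25 = 111900.

111900 frames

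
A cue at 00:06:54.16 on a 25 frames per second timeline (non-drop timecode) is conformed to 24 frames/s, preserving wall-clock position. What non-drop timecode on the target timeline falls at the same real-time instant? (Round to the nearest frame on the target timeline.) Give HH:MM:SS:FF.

Source frame index: (0×3600 + 6×60 + 54) × 25 + 16 = 10366.
Real time: 10366 / (25) = 10366/25 s.
Target frame: (10366/25) × (24) = 248784/25 ≈ 9951.360 → 9951.
At 24 labels/s: frame 9951 → 00:06:54:15.

00:06:54:15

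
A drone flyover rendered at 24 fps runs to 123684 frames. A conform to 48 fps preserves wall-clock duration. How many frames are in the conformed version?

Frames at target rate = 123684 × (48) / (24) = 247368.

247368 frames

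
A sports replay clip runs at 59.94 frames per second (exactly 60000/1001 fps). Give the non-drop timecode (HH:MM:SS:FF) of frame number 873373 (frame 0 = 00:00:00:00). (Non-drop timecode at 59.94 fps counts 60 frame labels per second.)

873373 ÷ 60 = 14556 full seconds, remainder 13 frames.
14556 s = 4 h 2 min 36 s.
Timecode: 04:02:36:13.

04:02:36:13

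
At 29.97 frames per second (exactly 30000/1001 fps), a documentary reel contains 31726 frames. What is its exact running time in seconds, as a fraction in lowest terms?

15878863/15000 seconds

Running time = 31726 ÷ (30000/1001) = 31726 × 1001/30000 = 15878863/15000 s.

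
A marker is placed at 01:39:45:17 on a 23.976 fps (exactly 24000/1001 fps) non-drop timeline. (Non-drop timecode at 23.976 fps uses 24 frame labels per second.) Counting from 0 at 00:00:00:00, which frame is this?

frame 143657

Total seconds to the label: (1 × 3600 + 39 × 60 + 45) = 5985.
Frame index = 5985 × 24 + 17 = 143657.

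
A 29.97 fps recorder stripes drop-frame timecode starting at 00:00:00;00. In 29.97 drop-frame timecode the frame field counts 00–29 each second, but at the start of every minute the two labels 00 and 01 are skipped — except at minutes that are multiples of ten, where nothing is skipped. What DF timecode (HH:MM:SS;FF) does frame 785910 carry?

Ten DF minutes hold 17982 frames, so frame 785910 lies in block 43 (frames 773226–791207) with 12684 frames into that block.
The block's first minute is 1800 frames and the rest 1798 each; 12684 frames reaches minute 7, so 43 × 18 + 7 × 2 = 788 labels have been skipped so far.
Adding those back, label number 785910 + 788 = 786698 at 30 labels/s is 26223 s + 8 f = 7 h 17 min 3 s frame 8, i.e. 07:17:03;08.

07:17:03;08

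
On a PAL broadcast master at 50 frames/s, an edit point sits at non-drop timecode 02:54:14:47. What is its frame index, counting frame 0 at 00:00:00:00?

Total seconds to the label: (2 × 3600 + 54 × 60 + 14) = 10454.
Frame index = 10454 × 50 + 47 = 522747.

522747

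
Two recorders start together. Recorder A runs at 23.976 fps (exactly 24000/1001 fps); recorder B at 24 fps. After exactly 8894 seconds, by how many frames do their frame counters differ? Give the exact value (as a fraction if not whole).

A emits 24000/1001 × 8894 = 213456000/1001 frames; B emits 24 × 8894 = 213456.
Difference = 213456/1001 frames (≈ 213.2428); B is ahead of A.

213456/1001 frames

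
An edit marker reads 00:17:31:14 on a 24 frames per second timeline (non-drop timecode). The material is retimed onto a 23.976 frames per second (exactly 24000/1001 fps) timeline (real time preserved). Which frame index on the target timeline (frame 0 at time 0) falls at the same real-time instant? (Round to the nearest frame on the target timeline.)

frame 25213

Source frame index: (0×3600 + 17×60 + 31) × 24 + 14 = 25238.
Real time: 25238 / (24) = 12619/12 s.
Target frame: (12619/12) × (24000/1001) = 25238000/1001 ≈ 25212.787 → 25213.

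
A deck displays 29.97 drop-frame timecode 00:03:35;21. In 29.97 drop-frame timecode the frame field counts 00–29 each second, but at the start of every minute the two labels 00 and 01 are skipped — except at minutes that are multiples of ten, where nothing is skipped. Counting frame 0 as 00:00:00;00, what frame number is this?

As if non-drop at 30 labels/s: (0 × 3600 + 3 × 60 + 35) × 30 + 21 = 6471.
Minute boundaries passed: 3; those not divisible by 10: 3 − 0 = 3; dropped labels = 2 × 3 = 6.
Actual frame index = 6471 − 6 = 6465.

6465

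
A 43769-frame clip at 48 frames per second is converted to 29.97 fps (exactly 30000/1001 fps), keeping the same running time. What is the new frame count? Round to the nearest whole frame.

27328 frames

Frames at target rate = 43769 × (30000/1001) / (48) = 2486875/91 ≈ 27328.297.
Nearest whole frame: 27328.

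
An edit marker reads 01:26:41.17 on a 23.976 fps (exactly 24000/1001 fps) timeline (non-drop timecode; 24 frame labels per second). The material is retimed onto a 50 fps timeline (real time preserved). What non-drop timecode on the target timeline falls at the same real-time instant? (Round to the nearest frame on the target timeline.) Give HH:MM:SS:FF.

01:26:46:46

Source frame index: (1×3600 + 26×60 + 41) × 24 + 17 = 124841.
Real time: 124841 / (24000/1001) = 124965841/24000 s.
Target frame: (124965841/24000) × (50) = 124965841/480 ≈ 260345.502 → 260346.
At 50 labels/s: frame 260346 → 01:26:46:46.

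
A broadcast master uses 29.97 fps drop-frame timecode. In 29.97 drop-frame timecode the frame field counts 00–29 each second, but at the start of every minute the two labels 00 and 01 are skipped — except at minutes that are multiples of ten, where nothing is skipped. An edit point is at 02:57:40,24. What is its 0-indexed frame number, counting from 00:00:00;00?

319504

As if non-drop at 30 labels/s: (2 × 3600 + 57 × 60 + 40) × 30 + 24 = 319824.
Minute boundaries passed: 177; those not divisible by 10: 177 − 17 = 160; dropped labels = 2 × 160 = 320.
Actual frame index = 319824 − 320 = 319504.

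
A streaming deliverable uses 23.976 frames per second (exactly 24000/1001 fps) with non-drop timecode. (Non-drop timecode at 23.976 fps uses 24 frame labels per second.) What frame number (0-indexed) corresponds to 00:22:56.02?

33026

Total seconds to the label: (0 × 3600 + 22 × 60 + 56) = 1376.
Frame index = 1376 × 24 + 2 = 33026.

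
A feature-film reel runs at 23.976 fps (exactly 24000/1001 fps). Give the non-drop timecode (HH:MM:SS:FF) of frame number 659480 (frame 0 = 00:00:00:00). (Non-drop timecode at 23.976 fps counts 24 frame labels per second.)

07:37:58:08

659480 ÷ 24 = 27478 full seconds, remainder 8 frames.
27478 s = 7 h 37 min 58 s.
Timecode: 07:37:58:08.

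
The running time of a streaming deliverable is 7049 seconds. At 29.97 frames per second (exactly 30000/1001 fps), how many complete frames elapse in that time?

211258 frames

Frames = 7049 × 30000/1001 = 30210000/143 ≈ 211258.7413.
Complete frames: 211258.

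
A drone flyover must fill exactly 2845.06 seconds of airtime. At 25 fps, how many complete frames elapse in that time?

Frames = 2845.06 × 25 = 142253/2 ≈ 71126.5000.
Complete frames: 71126.

71126 frames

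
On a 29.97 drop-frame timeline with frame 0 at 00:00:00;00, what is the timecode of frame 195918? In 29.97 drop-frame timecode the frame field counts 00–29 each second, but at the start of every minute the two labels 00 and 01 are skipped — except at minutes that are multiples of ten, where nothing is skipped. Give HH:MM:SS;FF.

Ten DF minutes hold 17982 frames, so frame 195918 lies in block 10 (frames 179820–197801) with 16098 frames into that block.
The block's first minute is 1800 frames and the rest 1798 each; 16098 frames reaches minute 8, so 10 × 18 + 8 × 2 = 196 labels have been skipped so far.
Adding those back, label number 195918 + 196 = 196114 at 30 labels/s is 6537 s + 4 f = 1 h 48 min 57 s frame 4, i.e. 01:48:57;04.

01:48:57;04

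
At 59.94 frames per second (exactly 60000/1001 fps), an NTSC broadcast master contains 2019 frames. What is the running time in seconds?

Running time = 2019 / (60000/1001) = 33.68365 s.

33.68365 seconds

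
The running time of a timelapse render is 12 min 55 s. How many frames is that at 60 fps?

12 min 55 s = 775 s.
Frames = 775 × 60 = 46500.

46500 frames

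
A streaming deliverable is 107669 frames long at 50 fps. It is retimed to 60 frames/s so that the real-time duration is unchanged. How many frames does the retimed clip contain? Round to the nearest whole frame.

Frames at target rate = 107669 × (60) / (50) = 646014/5 ≈ 129202.800.
Nearest whole frame: 129203.

129203 frames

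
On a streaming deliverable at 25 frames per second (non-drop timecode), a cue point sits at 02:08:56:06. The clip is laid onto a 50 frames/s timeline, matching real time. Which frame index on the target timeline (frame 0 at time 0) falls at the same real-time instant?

Source frame index: (2×3600 + 8×60 + 56) × 25 + 6 = 193406.
Real time: 193406 / (25) = 193406/25 s.
Target frame: (193406/25) × (50) = 386812.

frame 386812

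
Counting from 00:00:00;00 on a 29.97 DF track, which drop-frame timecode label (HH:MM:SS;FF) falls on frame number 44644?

Each 10-minute DF block holds 10 × 60 × 30 − 9 × 2 = 17982 frames. 44644 ÷ 17982 → 2 full blocks, remainder 8680.
Within the partial block the first minute is 1800 frames and each further minute 1798, so 4 further minute boundaries passed. Total skipped labels = 18 × 2 + 2 × 4 = 44.
Non-drop label index = 44644 + 44 = 44688; at 30 labels/s that is 00:24:49:18, i.e. DF 00:24:49;18.

00:24:49;18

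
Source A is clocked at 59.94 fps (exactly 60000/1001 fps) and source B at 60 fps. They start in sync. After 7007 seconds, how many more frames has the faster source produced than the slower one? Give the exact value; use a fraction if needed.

A emits 60000/1001 × 7007 = 420000 frames; B emits 60 × 7007 = 420420.
Difference = 420 frames; B is ahead of A.

420 frames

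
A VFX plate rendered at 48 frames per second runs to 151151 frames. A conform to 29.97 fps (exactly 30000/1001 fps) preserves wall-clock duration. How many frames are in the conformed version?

94375 frames

Target frames = source frames × (target rate / source rate) = 151151 × (30000/1001)/(48) = 151151 × 625/1001 = 94375.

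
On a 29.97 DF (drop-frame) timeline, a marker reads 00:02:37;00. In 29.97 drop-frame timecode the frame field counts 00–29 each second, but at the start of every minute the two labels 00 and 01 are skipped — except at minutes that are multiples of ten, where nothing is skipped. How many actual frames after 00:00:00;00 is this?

Complete 10-minute blocks: 0, each 17982 frames → 0.
Remaining 2 whole minutes in the current block: 1800 + 1 × 1798 = 3598 frames.
Within the current minute: 37 × 30 + 0 − 2 = 1108 (labels ;00/;01 skipped at this minute). Total = 0 + 3598 + 1108 = 4706.

4706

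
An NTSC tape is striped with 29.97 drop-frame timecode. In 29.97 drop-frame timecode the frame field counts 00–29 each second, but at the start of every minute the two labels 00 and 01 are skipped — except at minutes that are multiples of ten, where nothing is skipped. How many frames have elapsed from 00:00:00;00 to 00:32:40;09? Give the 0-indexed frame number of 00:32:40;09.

58751

As if non-drop at 30 labels/s: (0 × 3600 + 32 × 60 + 40) × 30 + 9 = 58809.
Minute boundaries passed: 32; those not divisible by 10: 32 − 3 = 29; dropped labels = 2 × 29 = 58.
Actual frame index = 58809 − 58 = 58751.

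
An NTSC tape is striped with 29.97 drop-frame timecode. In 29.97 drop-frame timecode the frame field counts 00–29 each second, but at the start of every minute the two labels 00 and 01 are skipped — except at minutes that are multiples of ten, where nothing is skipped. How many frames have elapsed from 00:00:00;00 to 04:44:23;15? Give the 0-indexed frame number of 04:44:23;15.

511393

As if non-drop at 30 labels/s: (4 × 3600 + 44 × 60 + 23) × 30 + 15 = 511905.
Minute boundaries passed: 284; those not divisible by 10: 284 − 28 = 256; dropped labels = 2 × 256 = 512.
Actual frame index = 511905 − 512 = 511393.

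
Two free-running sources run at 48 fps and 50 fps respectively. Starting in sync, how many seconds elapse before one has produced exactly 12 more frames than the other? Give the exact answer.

The gap grows by |50 − 48| = 2 frames per second.
Time for a 12-frame gap: 12 ÷ (2) = 6 s.

6 seconds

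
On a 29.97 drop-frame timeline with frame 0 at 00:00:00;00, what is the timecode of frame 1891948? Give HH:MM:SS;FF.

17:32:08;02

Ten DF minutes hold 17982 frames, so frame 1891948 lies in block 105 (frames 1888110–1906091) with 3838 frames into that block.
The block's first minute is 1800 frames and the rest 1798 each; 3838 frames reaches minute 2, so 105 × 18 + 2 × 2 = 1894 labels have been skipped so far.
Adding those back, label number 1891948 + 1894 = 1893842 at 30 labels/s is 63128 s + 2 f = 17 h 32 min 8 s frame 2, i.e. 17:32:08;02.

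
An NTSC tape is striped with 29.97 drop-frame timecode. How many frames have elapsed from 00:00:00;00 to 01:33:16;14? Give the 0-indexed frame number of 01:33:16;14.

167726

Complete 10-minute blocks: 9, each 17982 frames → 161838.
Remaining 3 whole minutes in the current block: 1800 + 2 × 1798 = 5396 frames.
Within the current minute: 16 × 30 + 14 − 2 = 492 (labels ;00/;01 skipped at this minute). Total = 161838 + 5396 + 492 = 167726.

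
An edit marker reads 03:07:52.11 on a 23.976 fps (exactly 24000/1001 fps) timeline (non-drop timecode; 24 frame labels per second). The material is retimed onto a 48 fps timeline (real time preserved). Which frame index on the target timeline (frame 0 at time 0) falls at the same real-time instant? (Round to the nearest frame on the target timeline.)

Source frame index: (3×3600 + 7×60 + 52) × 24 + 11 = 270539.
Real time: 270539 / (24000/1001) = 270809539/24000 s.
Target frame: (270809539/24000) × (48) = 270809539/500 ≈ 541619.078 → 541619.

frame 541619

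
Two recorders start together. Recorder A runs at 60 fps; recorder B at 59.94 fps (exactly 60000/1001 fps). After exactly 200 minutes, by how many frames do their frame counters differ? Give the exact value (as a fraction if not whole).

200 min = 12000 s.
A emits 60 × 12000 = 720000 frames; B emits 60000/1001 × 12000 = 720000000/1001.
Difference = 720000/1001 frames (≈ 719.2807); B is behind A.

720000/1001 frames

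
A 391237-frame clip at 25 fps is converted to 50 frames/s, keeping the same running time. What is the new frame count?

782474 frames

Target frames = source frames × (target rate / source rate) = 391237 × (50)/(25) = 391237 × 2 = 782474.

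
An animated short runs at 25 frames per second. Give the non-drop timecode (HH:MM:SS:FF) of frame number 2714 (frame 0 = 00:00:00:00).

2714 ÷ 25 = 108 full seconds, remainder 14 frames.
108 s = 0 h 1 min 48 s.
Timecode: 00:01:48:14.

00:01:48:14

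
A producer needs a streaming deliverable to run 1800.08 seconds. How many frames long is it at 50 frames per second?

90004 frames

Frames = 1800.08 × 50 = 90004.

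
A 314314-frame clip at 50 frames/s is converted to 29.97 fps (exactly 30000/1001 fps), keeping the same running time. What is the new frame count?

Target frames = source frames × (target rate / source rate) = 314314 × (30000/1001)/(50) = 314314 × 600/1001 = 188400.

188400 frames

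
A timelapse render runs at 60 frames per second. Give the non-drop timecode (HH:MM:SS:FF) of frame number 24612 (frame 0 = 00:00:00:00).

00:06:50:12

24612 ÷ 60 = 410 full seconds, remainder 12 frames.
410 s = 0 h 6 min 50 s.
Timecode: 00:06:50:12.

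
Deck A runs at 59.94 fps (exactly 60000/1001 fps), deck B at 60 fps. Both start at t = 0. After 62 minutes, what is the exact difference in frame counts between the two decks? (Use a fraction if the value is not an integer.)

62 min = 3720 s.
A emits 60000/1001 × 3720 = 223200000/1001 frames; B emits 60 × 3720 = 223200.
Difference = 223200/1001 frames (≈ 222.9770); B is ahead of A.

223200/1001 frames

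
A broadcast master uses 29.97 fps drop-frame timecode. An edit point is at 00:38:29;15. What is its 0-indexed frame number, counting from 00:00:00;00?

Complete 10-minute blocks: 3, each 17982 frames → 53946.
Remaining 8 whole minutes in the current block: 1800 + 7 × 1798 = 14386 frames.
Within the current minute: 29 × 30 + 15 − 2 = 883 (labels ;00/;01 skipped at this minute). Total = 53946 + 14386 + 883 = 69215.

69215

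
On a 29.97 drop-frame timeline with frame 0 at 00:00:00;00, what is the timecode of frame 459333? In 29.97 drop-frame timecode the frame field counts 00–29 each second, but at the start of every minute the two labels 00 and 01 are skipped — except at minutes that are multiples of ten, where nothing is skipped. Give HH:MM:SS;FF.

Each 10-minute DF block holds 10 × 60 × 30 − 9 × 2 = 17982 frames. 459333 ÷ 17982 → 25 full blocks, remainder 9783.
Within the partial block the first minute is 1800 frames and each further minute 1798, so 5 further minute boundaries passed. Total skipped labels = 18 × 25 + 2 × 5 = 460.
Non-drop label index = 459333 + 460 = 459793; at 30 labels/s that is 04:15:26:13, i.e. DF 04:15:26;13.

04:15:26;13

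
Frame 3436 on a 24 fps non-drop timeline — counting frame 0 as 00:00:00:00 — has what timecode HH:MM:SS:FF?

3436 ÷ 24 = 143 full seconds, remainder 4 frames.
143 s = 0 h 2 min 23 s.
Timecode: 00:02:23:04.

00:02:23:04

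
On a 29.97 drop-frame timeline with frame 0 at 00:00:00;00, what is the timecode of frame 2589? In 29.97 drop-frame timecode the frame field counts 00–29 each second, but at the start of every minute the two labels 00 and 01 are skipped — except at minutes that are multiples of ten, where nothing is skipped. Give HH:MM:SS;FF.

Ten DF minutes hold 17982 frames, so frame 2589 lies in block 0 (frames 0–17981) with 2589 frames into that block.
The block's first minute is 1800 frames and the rest 1798 each; 2589 frames reaches minute 1, so 0 × 18 + 1 × 2 = 2 labels have been skipped so far.
Adding those back, label number 2589 + 2 = 2591 at 30 labels/s is 86 s + 11 f = 0 h 1 min 26 s frame 11, i.e. 00:01:26;11.

00:01:26;11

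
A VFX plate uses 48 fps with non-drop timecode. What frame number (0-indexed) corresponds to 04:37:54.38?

frame 800390

Total seconds to the label: (4 × 3600 + 37 × 60 + 54) = 16674.
Frame index = 16674 × 48 + 38 = 800390.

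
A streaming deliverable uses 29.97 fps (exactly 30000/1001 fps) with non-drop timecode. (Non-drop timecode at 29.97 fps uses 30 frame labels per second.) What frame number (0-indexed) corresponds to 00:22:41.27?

Total seconds to the label: (0 × 3600 + 22 × 60 + 41) = 1361.
Frame index = 1361 × 30 + 27 = 40857.

frame 40857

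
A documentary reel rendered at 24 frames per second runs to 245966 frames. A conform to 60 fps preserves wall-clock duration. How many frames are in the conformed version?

Frames at target rate = 245966 × (60) / (24) = 614915.

614915 frames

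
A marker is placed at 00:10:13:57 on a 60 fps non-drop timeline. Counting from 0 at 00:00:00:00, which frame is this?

36837

Total seconds to the label: (0 × 3600 + 10 × 60 + 13) = 613.
Frame index = 613 × 60 + 57 = 36837.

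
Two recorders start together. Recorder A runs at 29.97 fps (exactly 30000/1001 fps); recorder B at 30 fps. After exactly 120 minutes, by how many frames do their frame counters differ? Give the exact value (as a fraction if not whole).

120 min = 7200 s.
A emits 30000/1001 × 7200 = 216000000/1001 frames; B emits 30 × 7200 = 216000.
Difference = 216000/1001 frames (≈ 215.7842); B is ahead of A.

216000/1001 frames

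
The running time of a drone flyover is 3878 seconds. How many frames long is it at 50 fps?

Frames = 3878 × 50 = 193900.

193900 frames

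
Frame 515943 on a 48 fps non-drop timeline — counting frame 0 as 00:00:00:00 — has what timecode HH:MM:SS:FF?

515943 ÷ 48 = 10748 full seconds, remainder 39 frames.
10748 s = 2 h 59 min 8 s.
Timecode: 02:59:08:39.

02:59:08:39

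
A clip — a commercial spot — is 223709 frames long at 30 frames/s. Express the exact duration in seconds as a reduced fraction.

Running time = 223709 ÷ (30) = 223709 × 1/30 = 223709/30 s.

223709/30 seconds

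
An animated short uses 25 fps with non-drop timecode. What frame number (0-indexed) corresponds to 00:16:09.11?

Total seconds to the label: (0 × 3600 + 16 × 60 + 9) = 969.
Frame index = 969 × 25 + 11 = 24236.

24236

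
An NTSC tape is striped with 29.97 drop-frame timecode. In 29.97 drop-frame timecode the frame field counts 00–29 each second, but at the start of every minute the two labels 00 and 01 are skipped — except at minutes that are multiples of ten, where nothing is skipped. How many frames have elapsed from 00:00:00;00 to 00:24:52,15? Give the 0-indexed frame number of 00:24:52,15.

44731

Complete 10-minute blocks: 2, each 17982 frames → 35964.
Remaining 4 whole minutes in the current block: 1800 + 3 × 1798 = 7194 frames.
Within the current minute: 52 × 30 + 15 − 2 = 1573 (labels ;00/;01 skipped at this minute). Total = 35964 + 7194 + 1573 = 44731.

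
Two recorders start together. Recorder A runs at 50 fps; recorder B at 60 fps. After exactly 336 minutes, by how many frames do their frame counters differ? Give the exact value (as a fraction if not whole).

336 min = 20160 s.
A emits 50 × 20160 = 1008000 frames; B emits 60 × 20160 = 1209600.
Difference = 201600 frames; B is ahead of A.

201600 frames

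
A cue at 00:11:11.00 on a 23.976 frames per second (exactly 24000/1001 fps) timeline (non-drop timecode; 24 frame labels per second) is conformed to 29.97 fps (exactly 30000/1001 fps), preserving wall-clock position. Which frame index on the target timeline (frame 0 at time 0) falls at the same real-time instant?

frame 20130

Source frame index: (0×3600 + 11×60 + 11) × 24 + 0 = 16104.
Real time: 16104 / (24000/1001) = 671671/1000 s.
Target frame: (671671/1000) × (30000/1001) = 20130.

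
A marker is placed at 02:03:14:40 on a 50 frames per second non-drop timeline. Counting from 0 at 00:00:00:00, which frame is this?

Total seconds to the label: (2 × 3600 + 3 × 60 + 14) = 7394.
Frame index = 7394 × 50 + 40 = 369740.

369740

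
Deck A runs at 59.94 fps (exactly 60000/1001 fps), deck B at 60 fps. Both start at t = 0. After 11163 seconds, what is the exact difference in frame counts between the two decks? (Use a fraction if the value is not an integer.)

669780/1001 frames

A emits 60000/1001 × 11163 = 669780000/1001 frames; B emits 60 × 11163 = 669780.
Difference = 669780/1001 frames (≈ 669.1109); B is ahead of A.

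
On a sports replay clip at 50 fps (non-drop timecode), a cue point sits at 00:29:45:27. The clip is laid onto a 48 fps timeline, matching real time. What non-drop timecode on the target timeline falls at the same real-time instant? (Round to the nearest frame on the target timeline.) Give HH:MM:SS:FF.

00:29:45:26

Source frame index: (0×3600 + 29×60 + 45) × 50 + 27 = 89277.
Real time: 89277 / (50) = 89277/50 s.
Target frame: (89277/50) × (48) = 2142648/25 ≈ 85705.920 → 85706.
At 48 labels/s: frame 85706 → 00:29:45:26.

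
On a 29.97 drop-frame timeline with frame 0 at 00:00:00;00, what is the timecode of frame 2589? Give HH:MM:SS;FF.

00:01:26;11

Each 10-minute DF block holds 10 × 60 × 30 − 9 × 2 = 17982 frames. 2589 ÷ 17982 → 0 full blocks, remainder 2589.
Within the partial block the first minute is 1800 frames and each further minute 1798, so 1 further minute boundary passed. Total skipped labels = 18 × 0 + 2 × 1 = 2.
Non-drop label index = 2589 + 2 = 2591; at 30 labels/s that is 00:01:26:11, i.e. DF 00:01:26;11.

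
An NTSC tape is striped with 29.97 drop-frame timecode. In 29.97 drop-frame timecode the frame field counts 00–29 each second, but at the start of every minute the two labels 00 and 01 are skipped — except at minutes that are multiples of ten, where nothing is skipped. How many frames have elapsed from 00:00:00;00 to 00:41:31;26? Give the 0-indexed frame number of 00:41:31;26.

Complete 10-minute blocks: 4, each 17982 frames → 71928.
Remaining 1 whole minute in the current block: 1800 + 0 × 1798 = 1800 frames.
Within the current minute: 31 × 30 + 26 − 2 = 954 (labels ;00/;01 skipped at this minute). Total = 71928 + 1800 + 954 = 74682.

74682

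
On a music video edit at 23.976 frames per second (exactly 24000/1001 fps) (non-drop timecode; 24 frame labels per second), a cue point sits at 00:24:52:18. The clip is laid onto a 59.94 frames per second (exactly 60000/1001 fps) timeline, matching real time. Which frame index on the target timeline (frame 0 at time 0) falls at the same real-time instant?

frame 89565

Source frame index: (0×3600 + 24×60 + 52) × 24 + 18 = 35826.
Real time: 35826 / (24000/1001) = 5976971/4000 s.
Target frame: (5976971/4000) × (60000/1001) = 89565.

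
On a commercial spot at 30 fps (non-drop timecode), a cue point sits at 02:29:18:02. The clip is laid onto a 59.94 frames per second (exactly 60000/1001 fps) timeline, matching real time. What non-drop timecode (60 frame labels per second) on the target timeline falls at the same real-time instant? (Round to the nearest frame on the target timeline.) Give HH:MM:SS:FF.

02:29:09:07

Source frame index: (2×3600 + 29×60 + 18) × 30 + 2 = 268742.
Real time: 268742 / (30) = 134371/15 s.
Target frame: (134371/15) × (60000/1001) = 537484000/1001 ≈ 536947.053 → 536947.
At 60 labels/s: frame 536947 → 02:29:09:07.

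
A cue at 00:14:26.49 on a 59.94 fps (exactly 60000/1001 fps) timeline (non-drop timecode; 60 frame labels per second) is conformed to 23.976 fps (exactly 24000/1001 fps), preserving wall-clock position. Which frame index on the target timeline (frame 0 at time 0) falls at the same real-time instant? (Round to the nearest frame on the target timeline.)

Source frame index: (0×3600 + 14×60 + 26) × 60 + 49 = 52009.
Real time: 52009 / (60000/1001) = 52061009/60000 s.
Target frame: (52061009/60000) × (24000/1001) = 104018/5 ≈ 20803.600 → 20804.

frame 20804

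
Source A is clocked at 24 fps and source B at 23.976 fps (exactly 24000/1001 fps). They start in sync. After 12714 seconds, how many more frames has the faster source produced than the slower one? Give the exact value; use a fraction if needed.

A emits 24 × 12714 = 305136 frames; B emits 24000/1001 × 12714 = 23472000/77.
Difference = 23472/77 frames (≈ 304.8312); B is behind A.

23472/77 frames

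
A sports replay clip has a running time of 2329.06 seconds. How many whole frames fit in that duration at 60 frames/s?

139743 frames

Frames = 2329.06 × 60 = 698718/5 ≈ 139743.6000.
Complete frames: 139743.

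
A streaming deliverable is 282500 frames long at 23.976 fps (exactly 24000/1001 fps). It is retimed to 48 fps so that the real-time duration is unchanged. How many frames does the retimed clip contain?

565565 frames

Target frames = source frames × (target rate / source rate) = 282500 × (48)/(24000/1001) = 282500 × 1001/500 = 565565.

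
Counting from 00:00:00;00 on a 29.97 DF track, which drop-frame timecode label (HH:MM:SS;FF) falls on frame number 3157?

00:01:45;09

Each 10-minute DF block holds 10 × 60 × 30 − 9 × 2 = 17982 frames. 3157 ÷ 17982 → 0 full blocks, remainder 3157.
Within the partial block the first minute is 1800 frames and each further minute 1798, so 1 further minute boundary passed. Total skipped labels = 18 × 0 + 2 × 1 = 2.
Non-drop label index = 3157 + 2 = 3159; at 30 labels/s that is 00:01:45:09, i.e. DF 00:01:45;09.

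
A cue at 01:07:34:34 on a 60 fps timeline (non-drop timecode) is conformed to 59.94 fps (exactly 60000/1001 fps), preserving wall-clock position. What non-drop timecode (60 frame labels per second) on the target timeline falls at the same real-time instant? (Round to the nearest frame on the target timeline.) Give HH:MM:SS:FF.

Source frame index: (1×3600 + 7×60 + 34) × 60 + 34 = 243274.
Real time: 243274 / (60) = 121637/30 s.
Target frame: (121637/30) × (60000/1001) = 243274000/1001 ≈ 243030.969 → 243031.
At 60 labels/s: frame 243031 → 01:07:30:31.

01:07:30:31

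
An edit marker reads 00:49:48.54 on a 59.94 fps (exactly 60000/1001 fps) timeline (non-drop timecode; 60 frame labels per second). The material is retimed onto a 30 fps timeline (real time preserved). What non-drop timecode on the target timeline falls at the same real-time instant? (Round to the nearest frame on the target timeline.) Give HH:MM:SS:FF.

00:49:51:27

Source frame index: (0×3600 + 49×60 + 48) × 60 + 54 = 179334.
Real time: 179334 / (60000/1001) = 29918889/10000 s.
Target frame: (29918889/10000) × (30) = 89756667/1000 ≈ 89756.667 → 89757.
At 30 labels/s: frame 89757 → 00:49:51:27.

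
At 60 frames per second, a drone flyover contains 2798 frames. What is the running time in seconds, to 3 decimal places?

Running time = 2798 × 1/60 = 1399/30 s ≈ 46.633 s.

46.633 seconds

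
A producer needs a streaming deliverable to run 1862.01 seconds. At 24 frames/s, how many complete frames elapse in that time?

44688 frames

Frames = 1862.01 × 24 = 1117206/25 ≈ 44688.2400.
Complete frames: 44688.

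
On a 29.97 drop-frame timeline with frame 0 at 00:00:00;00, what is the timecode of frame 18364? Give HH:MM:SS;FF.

00:10:12;22

Each 10-minute DF block holds 10 × 60 × 30 − 9 × 2 = 17982 frames. 18364 ÷ 17982 → 1 full block, remainder 382.
Within the partial block the first minute is 1800 frames and each further minute 1798, so 0 further minute boundaries passed. Total skipped labels = 18 × 1 + 2 × 0 = 18.
Non-drop label index = 18364 + 18 = 18382; at 30 labels/s that is 00:10:12:22, i.e. DF 00:10:12;22.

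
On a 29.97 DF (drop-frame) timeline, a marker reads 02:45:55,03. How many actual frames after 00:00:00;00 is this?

As if non-drop at 30 labels/s: (2 × 3600 + 45 × 60 + 55) × 30 + 3 = 298653.
Minute boundaries passed: 165; those not divisible by 10: 165 − 16 = 149; dropped labels = 2 × 149 = 298.
Actual frame index = 298653 − 298 = 298355.

298355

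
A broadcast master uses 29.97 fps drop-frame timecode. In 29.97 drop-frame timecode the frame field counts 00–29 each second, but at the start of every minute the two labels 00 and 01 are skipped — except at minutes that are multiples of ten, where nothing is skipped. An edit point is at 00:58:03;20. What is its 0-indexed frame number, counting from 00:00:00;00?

Complete 10-minute blocks: 5, each 17982 frames → 89910.
Remaining 8 whole minutes in the current block: 1800 + 7 × 1798 = 14386 frames.
Within the current minute: 3 × 30 + 20 − 2 = 108 (labels ;00/;01 skipped at this minute). Total = 89910 + 14386 + 108 = 104404.

104404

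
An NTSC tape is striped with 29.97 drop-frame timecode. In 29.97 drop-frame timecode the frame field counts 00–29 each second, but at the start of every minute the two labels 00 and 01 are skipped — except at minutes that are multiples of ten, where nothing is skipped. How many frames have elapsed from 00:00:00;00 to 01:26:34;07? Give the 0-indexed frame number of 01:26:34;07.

155671

Complete 10-minute blocks: 8, each 17982 frames → 143856.
Remaining 6 whole minutes in the current block: 1800 + 5 × 1798 = 10790 frames.
Within the current minute: 34 × 30 + 7 − 2 = 1025 (labels ;00/;01 skipped at this minute). Total = 143856 + 10790 + 1025 = 155671.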